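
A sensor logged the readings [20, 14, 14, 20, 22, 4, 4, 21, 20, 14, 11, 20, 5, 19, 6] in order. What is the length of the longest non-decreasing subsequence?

5

Track the smallest tail for each achievable length (allowing ties):
20 → extends → [20]
14 → replaces 20 → [14]
14 → extends → [14, 14]
20 → extends → [14, 14, 20]
22 → extends → [14, 14, 20, 22]
4 → replaces 14 → [4, 14, 20, 22]
4 → replaces 14 → [4, 4, 20, 22]
21 → replaces 22 → [4, 4, 20, 21]
20 → replaces 21 → [4, 4, 20, 20]
14 → replaces 20 → [4, 4, 14, 20]
11 → replaces 14 → [4, 4, 11, 20]
20 → extends → [4, 4, 11, 20, 20]
5 → replaces 11 → [4, 4, 5, 20, 20]
19 → replaces 20 → [4, 4, 5, 19, 20]
6 → replaces 19 → [4, 4, 5, 6, 20]
Five tails, so the longest non-decreasing subsequence has length 5 (e.g. 14, 14, 20, 20, 20).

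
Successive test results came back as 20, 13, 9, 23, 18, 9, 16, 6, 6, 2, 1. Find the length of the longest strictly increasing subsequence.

2

Let dp[i] be the length of the longest such subsequence ending at index i:
i:      1  2  3  4  5  6  7  8  9 10 11
a[i]:  20 13  9 23 18  9 16  6  6  2  1
dp:     1  1  1  2  2  1  2  1  1  1  1
Maximum dp value is 2.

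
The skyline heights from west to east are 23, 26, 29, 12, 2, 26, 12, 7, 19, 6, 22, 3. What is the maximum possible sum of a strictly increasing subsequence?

78

Let S[i] be the best sum of a strictly increasing subsequence ending at i:
i:      1  2  3  4  5  6  7  8  9 10 11 12
a[i]:  23 26 29 12  2 26 12  7 19  6 22  3
S:     23 49 78 12  2 49 14  9 33  8 55  5
Maximum is 78 (e.g. 23 + 26 + 29).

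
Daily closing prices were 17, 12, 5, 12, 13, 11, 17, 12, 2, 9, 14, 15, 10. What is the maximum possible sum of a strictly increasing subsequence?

Let S[i] be the best sum of a strictly increasing subsequence ending at i:
i:      1  2  3  4  5  6  7  8  9 10 11 12 13
a[i]:  17 12  5 12 13 11 17 12  2  9 14 15 10
S:     17 12  5 17 30 16 47 28  2 14 44 59 24
Maximum is 59 (e.g. 5 + 12 + 13 + 14 + 15).

59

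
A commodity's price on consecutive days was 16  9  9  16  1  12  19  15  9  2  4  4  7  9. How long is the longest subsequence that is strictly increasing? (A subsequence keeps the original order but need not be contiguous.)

Let dp[i] be the length of the longest such subsequence ending at index i:
i:      1  2  3  4  5  6  7  8  9 10 11 12 13 14
a[i]:  16  9  9 16  1 12 19 15  9  2  4  4  7  9
dp:     1  1  1  2  1  2  3  3  2  2  3  3  4  5
Maximum dp value is 5.

5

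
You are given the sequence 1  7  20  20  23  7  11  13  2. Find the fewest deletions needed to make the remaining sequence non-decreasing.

4

Fewest deletions = n − (longest non-decreasing subsequence).
Patience tails:
1 → extends → [1]
7 → extends → [1, 7]
20 → extends → [1, 7, 20]
20 → extends → [1, 7, 20, 20]
23 → extends → [1, 7, 20, 20, 23]
7 → replaces 20 → [1, 7, 7, 20, 23]
11 → replaces 20 → [1, 7, 7, 11, 23]
13 → replaces 23 → [1, 7, 7, 11, 13]
2 → replaces 7 → [1, 2, 7, 11, 13]
Longest non-decreasing subsequence has length 5, so deletions = 9 − 5 = 4.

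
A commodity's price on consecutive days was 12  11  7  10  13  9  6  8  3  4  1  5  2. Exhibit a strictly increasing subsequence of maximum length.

7, 10, 13

Patience tails give the LIS length; then backtrack through the dp parents:
12 → extends → [12]
11 → replaces 12 → [11]
7 → replaces 11 → [7]
10 → extends → [7, 10]
13 → extends → [7, 10, 13]
9 → replaces 10 → [7, 9, 13]
6 → replaces 7 → [6, 9, 13]
8 → replaces 9 → [6, 8, 13]
3 → replaces 6 → [3, 8, 13]
4 → replaces 8 → [3, 4, 13]
1 → replaces 3 → [1, 4, 13]
5 → replaces 13 → [1, 4, 5]
2 → replaces 4 → [1, 2, 5]
Length 3; one witness is 7, 10, 13.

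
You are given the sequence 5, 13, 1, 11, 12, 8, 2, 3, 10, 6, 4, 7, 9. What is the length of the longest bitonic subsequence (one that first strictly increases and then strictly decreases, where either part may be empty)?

6

inc[i] = longest strictly increasing subsequence ending at i; dec[i] = longest strictly decreasing subsequence starting at i:
i:      1  2  3  4  5  6  7  8  9 10 11 12 13
a[i]:   5 13  1 11 12  8  2  3 10  6  4  7  9
inc:    1  2  1  2  3  2  2  3  4  4  4  5  6
dec:    2  5  1  4  4  3  1  1  3  2  1  1  1
Best peak at i=2 (value 13): inc=2, dec=5, length 2+5−1 = 6.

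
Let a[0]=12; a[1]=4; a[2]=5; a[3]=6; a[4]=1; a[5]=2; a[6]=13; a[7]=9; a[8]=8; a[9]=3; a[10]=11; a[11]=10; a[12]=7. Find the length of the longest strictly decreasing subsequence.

4

Let dp[i] be the longest strictly decreasing subsequence ending at i:
i:      0  1  2  3  4  5  6  7  8  9 10 11 12
a[i]:  12  4  5  6  1  2 13  9  8  3 11 10  7
dp:     1  2  2  2  3  3  1  2  3  4  2  3  4
Maximum is 4.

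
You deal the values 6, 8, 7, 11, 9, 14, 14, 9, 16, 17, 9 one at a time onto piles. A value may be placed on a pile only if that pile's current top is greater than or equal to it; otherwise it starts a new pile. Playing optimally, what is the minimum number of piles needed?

Place each on the leftmost legal pile:
6 → new pile 1 (tops now [6])
8 → new pile 2 (tops now [6, 8])
7 → pile 2 (tops now [6, 7])
11 → new pile 3 (tops now [6, 7, 11])
9 → pile 3 (tops now [6, 7, 9])
14 → new pile 4 (tops now [6, 7, 9, 14])
14 → pile 4 (tops now [6, 7, 9, 14])
9 → pile 3 (tops now [6, 7, 9, 14])
16 → new pile 5 (tops now [6, 7, 9, 14, 16])
17 → new pile 6 (tops now [6, 7, 9, 14, 16, 17])
9 → pile 3 (tops now [6, 7, 9, 14, 16, 17])
Six piles.

6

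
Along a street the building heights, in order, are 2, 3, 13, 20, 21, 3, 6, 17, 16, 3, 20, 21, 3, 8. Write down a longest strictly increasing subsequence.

2, 3, 13, 17, 20, 21

Patience tails give the LIS length; then backtrack through the dp parents:
2 → extends → [2]
3 → extends → [2, 3]
13 → extends → [2, 3, 13]
20 → extends → [2, 3, 13, 20]
21 → extends → [2, 3, 13, 20, 21]
3 → already a tail → [2, 3, 13, 20, 21]
6 → replaces 13 → [2, 3, 6, 20, 21]
17 → replaces 20 → [2, 3, 6, 17, 21]
16 → replaces 17 → [2, 3, 6, 16, 21]
3 → already a tail → [2, 3, 6, 16, 21]
20 → replaces 21 → [2, 3, 6, 16, 20]
21 → extends → [2, 3, 6, 16, 20, 21]
3 → already a tail → [2, 3, 6, 16, 20, 21]
8 → replaces 16 → [2, 3, 6, 8, 20, 21]
Length 6; one witness is 2, 3, 13, 17, 20, 21.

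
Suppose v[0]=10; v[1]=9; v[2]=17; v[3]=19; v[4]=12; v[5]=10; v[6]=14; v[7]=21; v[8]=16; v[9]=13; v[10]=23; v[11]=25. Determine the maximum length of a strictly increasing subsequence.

6

Let dp[i] be the length of the longest such subsequence ending at index i:
i:      0  1  2  3  4  5  6  7  8  9 10 11
v[i]:  10  9 17 19 12 10 14 21 16 13 23 25
dp:     1  1  2  3  2  2  3  4  4  3  5  6
Maximum dp value is 6.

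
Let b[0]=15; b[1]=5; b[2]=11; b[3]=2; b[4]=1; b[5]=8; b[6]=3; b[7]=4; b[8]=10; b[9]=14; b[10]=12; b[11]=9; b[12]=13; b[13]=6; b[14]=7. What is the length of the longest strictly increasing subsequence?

Track the smallest tail for each achievable length (strict):
15 → extends → [15]
5 → replaces 15 → [5]
11 → extends → [5, 11]
2 → replaces 5 → [2, 11]
1 → replaces 2 → [1, 11]
8 → replaces 11 → [1, 8]
3 → replaces 8 → [1, 3]
4 → extends → [1, 3, 4]
10 → extends → [1, 3, 4, 10]
14 → extends → [1, 3, 4, 10, 14]
12 → replaces 14 → [1, 3, 4, 10, 12]
9 → replaces 10 → [1, 3, 4, 9, 12]
13 → extends → [1, 3, 4, 9, 12, 13]
6 → replaces 9 → [1, 3, 4, 6, 12, 13]
7 → replaces 12 → [1, 3, 4, 6, 7, 13]
Six tails, so the longest strictly increasing subsequence has length 6 (e.g. 2, 3, 4, 10, 12, 13).

6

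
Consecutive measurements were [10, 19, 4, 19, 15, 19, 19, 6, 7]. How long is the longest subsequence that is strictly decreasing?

3

Negate each value so 'decreasing' becomes 'increasing', then run patience tails on the negated sequence:
-10 → extends → [-10]
-19 → replaces -10 → [-19]
-4 → extends → [-19, -4]
-19 → already a tail → [-19, -4]
-15 → replaces -4 → [-19, -15]
-19 → already a tail → [-19, -15]
-19 → already a tail → [-19, -15]
-6 → extends → [-19, -15, -6]
-7 → replaces -6 → [-19, -15, -7]
Three tails, so the longest strictly decreasing subsequence of the original has length 3.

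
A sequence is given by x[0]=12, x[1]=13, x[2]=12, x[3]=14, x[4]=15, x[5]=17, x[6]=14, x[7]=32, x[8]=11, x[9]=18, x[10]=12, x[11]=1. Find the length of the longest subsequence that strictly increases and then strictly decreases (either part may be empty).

inc[i] = longest strictly increasing subsequence ending at i; dec[i] = longest strictly decreasing subsequence starting at i:
i:      0  1  2  3  4  5  6  7  8  9 10 11
x[i]:  12 13 12 14 15 17 14 32 11 18 12  1
inc:    1  2  1  3  4  5  3  6  1  6  2  1
dec:    3  4  3  3  4  4  3  4  2  3  2  1
Best peak at i=7 (value 32): inc=6, dec=4, length 6+4−1 = 9.

9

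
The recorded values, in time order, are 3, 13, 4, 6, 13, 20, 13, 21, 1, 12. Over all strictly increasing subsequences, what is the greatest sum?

67

Let S[i] be the best sum of a strictly increasing subsequence ending at i:
i:      1  2  3  4  5  6  7  8  9 10
a[i]:   3 13  4  6 13 20 13 21  1 12
S:      3 16  7 13 26 46 26 67  1 25
Maximum is 67 (e.g. 3 + 4 + 6 + 13 + 20 + 21).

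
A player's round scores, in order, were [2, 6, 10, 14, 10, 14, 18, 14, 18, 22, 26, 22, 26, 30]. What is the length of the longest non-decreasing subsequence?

Track the smallest tail for each achievable length (allowing ties):
2 → extends → [2]
6 → extends → [2, 6]
10 → extends → [2, 6, 10]
14 → extends → [2, 6, 10, 14]
10 → replaces 14 → [2, 6, 10, 10]
14 → extends → [2, 6, 10, 10, 14]
18 → extends → [2, 6, 10, 10, 14, 18]
14 → replaces 18 → [2, 6, 10, 10, 14, 14]
18 → extends → [2, 6, 10, 10, 14, 14, 18]
22 → extends → [2, 6, 10, 10, 14, 14, 18, 22]
26 → extends → [2, 6, 10, 10, 14, 14, 18, 22, 26]
22 → replaces 26 → [2, 6, 10, 10, 14, 14, 18, 22, 22]
26 → extends → [2, 6, 10, 10, 14, 14, 18, 22, 22, 26]
30 → extends → [2, 6, 10, 10, 14, 14, 18, 22, 22, 26, 30]
Eleven tails, so the longest non-decreasing subsequence has length 11 (e.g. 2, 6, 10, 14, 14, 18, 18, 22, 26, 26, 30).

11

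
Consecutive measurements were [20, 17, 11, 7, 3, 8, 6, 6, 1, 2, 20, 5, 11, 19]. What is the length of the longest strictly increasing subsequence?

5

Track the smallest tail for each achievable length (strict):
20 → extends → [20]
17 → replaces 20 → [17]
11 → replaces 17 → [11]
7 → replaces 11 → [7]
3 → replaces 7 → [3]
8 → extends → [3, 8]
6 → replaces 8 → [3, 6]
6 → already a tail → [3, 6]
1 → replaces 3 → [1, 6]
2 → replaces 6 → [1, 2]
20 → extends → [1, 2, 20]
5 → replaces 20 → [1, 2, 5]
11 → extends → [1, 2, 5, 11]
19 → extends → [1, 2, 5, 11, 19]
Five tails, so the longest strictly increasing subsequence has length 5 (e.g. 1, 2, 5, 11, 19).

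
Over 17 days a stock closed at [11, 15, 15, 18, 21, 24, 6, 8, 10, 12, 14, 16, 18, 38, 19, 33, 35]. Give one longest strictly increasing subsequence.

Patience tails give the LIS length; then backtrack through the dp parents:
11 → extends → [11]
15 → extends → [11, 15]
15 → already a tail → [11, 15]
18 → extends → [11, 15, 18]
21 → extends → [11, 15, 18, 21]
24 → extends → [11, 15, 18, 21, 24]
6 → replaces 11 → [6, 15, 18, 21, 24]
8 → replaces 15 → [6, 8, 18, 21, 24]
10 → replaces 18 → [6, 8, 10, 21, 24]
12 → replaces 21 → [6, 8, 10, 12, 24]
14 → replaces 24 → [6, 8, 10, 12, 14]
16 → extends → [6, 8, 10, 12, 14, 16]
18 → extends → [6, 8, 10, 12, 14, 16, 18]
38 → extends → [6, 8, 10, 12, 14, 16, 18, 38]
19 → replaces 38 → [6, 8, 10, 12, 14, 16, 18, 19]
33 → extends → [6, 8, 10, 12, 14, 16, 18, 19, 33]
35 → extends → [6, 8, 10, 12, 14, 16, 18, 19, 33, 35]
Length 10; one witness is 6, 8, 10, 12, 14, 16, 18, 19, 33, 35.

6, 8, 10, 12, 14, 16, 18, 19, 33, 35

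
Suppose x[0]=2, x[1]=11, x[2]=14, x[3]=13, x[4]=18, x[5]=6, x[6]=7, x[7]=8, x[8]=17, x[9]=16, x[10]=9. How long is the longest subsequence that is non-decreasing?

5

Let dp[i] be the length of the longest such subsequence ending at index i:
i:      0  1  2  3  4  5  6  7  8  9 10
x[i]:   2 11 14 13 18  6  7  8 17 16  9
dp:     1  2  3  3  4  2  3  4  5  5  5
Maximum dp value is 5.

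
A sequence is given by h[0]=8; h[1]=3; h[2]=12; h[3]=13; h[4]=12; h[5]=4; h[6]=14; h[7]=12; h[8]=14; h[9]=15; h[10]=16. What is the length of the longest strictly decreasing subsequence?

3

Negate each value so 'decreasing' becomes 'increasing', then run patience tails on the negated sequence:
-8 → extends → [-8]
-3 → extends → [-8, -3]
-12 → replaces -8 → [-12, -3]
-13 → replaces -12 → [-13, -3]
-12 → replaces -3 → [-13, -12]
-4 → extends → [-13, -12, -4]
-14 → replaces -13 → [-14, -12, -4]
-12 → already a tail → [-14, -12, -4]
-14 → already a tail → [-14, -12, -4]
-15 → replaces -14 → [-15, -12, -4]
-16 → replaces -15 → [-16, -12, -4]
Three tails, so the longest strictly decreasing subsequence of the original has length 3.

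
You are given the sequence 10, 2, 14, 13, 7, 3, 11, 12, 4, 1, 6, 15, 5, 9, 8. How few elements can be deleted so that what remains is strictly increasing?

10

Fewest deletions = n − (longest strictly increasing subsequence).
i:      1  2  3  4  5  6  7  8  9 10 11 12 13 14 15
a[i]:  10  2 14 13  7  3 11 12  4  1  6 15  5  9  8
dp:     1  1  2  2  2  2  3  4  3  1  4  5  4  5  5
max dp = 5, so deletions = 15 − 5 = 10.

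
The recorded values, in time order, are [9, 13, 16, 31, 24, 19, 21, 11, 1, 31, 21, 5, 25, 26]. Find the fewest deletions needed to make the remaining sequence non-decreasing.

6

Fewest deletions = n − (longest non-decreasing subsequence).
i:      1  2  3  4  5  6  7  8  9 10 11 12 13 14
a[i]:   9 13 16 31 24 19 21 11  1 31 21  5 25 26
dp:     1  2  3  4  4  4  5  2  1  6  6  2  7  8
max dp = 8, so deletions = 14 − 8 = 6.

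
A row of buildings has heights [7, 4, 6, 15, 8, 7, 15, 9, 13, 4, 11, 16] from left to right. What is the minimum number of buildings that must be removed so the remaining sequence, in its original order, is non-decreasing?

6

Fewest deletions = n − (longest non-decreasing subsequence).
i:      1  2  3  4  5  6  7  8  9 10 11 12
a[i]:   7  4  6 15  8  7 15  9 13  4 11 16
dp:     1  1  2  3  3  3  4  4  5  2  5  6
max dp = 6, so deletions = 12 − 6 = 6.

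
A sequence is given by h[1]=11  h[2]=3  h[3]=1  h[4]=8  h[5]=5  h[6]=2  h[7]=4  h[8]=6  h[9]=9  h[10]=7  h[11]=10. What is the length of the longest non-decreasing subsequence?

6

Track the smallest tail for each achievable length (allowing ties):
11 → extends → [11]
3 → replaces 11 → [3]
1 → replaces 3 → [1]
8 → extends → [1, 8]
5 → replaces 8 → [1, 5]
2 → replaces 5 → [1, 2]
4 → extends → [1, 2, 4]
6 → extends → [1, 2, 4, 6]
9 → extends → [1, 2, 4, 6, 9]
7 → replaces 9 → [1, 2, 4, 6, 7]
10 → extends → [1, 2, 4, 6, 7, 10]
Six tails, so the longest non-decreasing subsequence has length 6 (e.g. 1, 2, 4, 6, 9, 10).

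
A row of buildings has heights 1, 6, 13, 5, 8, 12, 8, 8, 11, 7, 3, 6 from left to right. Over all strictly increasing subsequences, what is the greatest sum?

27

Let S[i] be the best sum of a strictly increasing subsequence ending at i:
i:      1  2  3  4  5  6  7  8  9 10 11 12
a[i]:   1  6 13  5  8 12  8  8 11  7  3  6
S:      1  7 20  6 15 27 15 15 26 14  4 12
Maximum is 27 (e.g. 1 + 6 + 8 + 12).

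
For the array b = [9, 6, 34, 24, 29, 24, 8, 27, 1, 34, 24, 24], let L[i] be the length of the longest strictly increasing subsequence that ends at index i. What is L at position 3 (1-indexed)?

2

dp[i] = 1 + max{dp[j] : j<i, b[j]<b[i]} (or 1 if no such j):
i:      1  2  3  4  5  6  7  8  9 10 11 12
b[i]:   9  6 34 24 29 24  8 27  1 34 24 24
dp:     1  1  2  2  3  2  2  3  1  4  3  3
At index 3 the value is 2.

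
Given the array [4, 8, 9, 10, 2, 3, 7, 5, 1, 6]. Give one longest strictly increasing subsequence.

Patience tails give the LIS length; then backtrack through the dp parents:
4 → extends → [4]
8 → extends → [4, 8]
9 → extends → [4, 8, 9]
10 → extends → [4, 8, 9, 10]
2 → replaces 4 → [2, 8, 9, 10]
3 → replaces 8 → [2, 3, 9, 10]
7 → replaces 9 → [2, 3, 7, 10]
5 → replaces 7 → [2, 3, 5, 10]
1 → replaces 2 → [1, 3, 5, 10]
6 → replaces 10 → [1, 3, 5, 6]
Length 4; one witness is 4, 8, 9, 10.

4, 8, 9, 10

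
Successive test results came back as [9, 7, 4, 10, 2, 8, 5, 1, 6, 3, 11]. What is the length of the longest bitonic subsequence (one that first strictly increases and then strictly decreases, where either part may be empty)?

5

inc[i] = longest strictly increasing subsequence ending at i; dec[i] = longest strictly decreasing subsequence starting at i:
i:      1  2  3  4  5  6  7  8  9 10 11
a[i]:   9  7  4 10  2  8  5  1  6  3 11
inc:    1  1  1  2  1  2  2  1  3  2  4
dec:    5  4  3  4  2  3  2  1  2  1  1
Best peak at i=1 (value 9): inc=1, dec=5, length 1+5−1 = 5.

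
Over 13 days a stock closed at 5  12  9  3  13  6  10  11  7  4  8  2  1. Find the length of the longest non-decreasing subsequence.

4

Track the smallest tail for each achievable length (allowing ties):
5 → extends → [5]
12 → extends → [5, 12]
9 → replaces 12 → [5, 9]
3 → replaces 5 → [3, 9]
13 → extends → [3, 9, 13]
6 → replaces 9 → [3, 6, 13]
10 → replaces 13 → [3, 6, 10]
11 → extends → [3, 6, 10, 11]
7 → replaces 10 → [3, 6, 7, 11]
4 → replaces 6 → [3, 4, 7, 11]
8 → replaces 11 → [3, 4, 7, 8]
2 → replaces 3 → [2, 4, 7, 8]
1 → replaces 2 → [1, 4, 7, 8]
Four tails, so the longest non-decreasing subsequence has length 4 (e.g. 5, 9, 10, 11).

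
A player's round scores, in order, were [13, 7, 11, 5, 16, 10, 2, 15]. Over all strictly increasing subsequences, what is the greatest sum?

34

Let S[i] be the best sum of a strictly increasing subsequence ending at i:
i:      1  2  3  4  5  6  7  8
a[i]:  13  7 11  5 16 10  2 15
S:     13  7 18  5 34 17  2 33
Maximum is 34 (e.g. 7 + 11 + 16).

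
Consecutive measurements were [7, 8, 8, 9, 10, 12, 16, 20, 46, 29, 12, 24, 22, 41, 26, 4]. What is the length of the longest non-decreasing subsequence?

10

Let dp[i] be the length of the longest such subsequence ending at index i:
i:      1  2  3  4  5  6  7  8  9 10 11 12 13 14 15 16
a[i]:   7  8  8  9 10 12 16 20 46 29 12 24 22 41 26  4
dp:     1  2  3  4  5  6  7  8  9  9  7  9  9 10 10  1
Maximum dp value is 10.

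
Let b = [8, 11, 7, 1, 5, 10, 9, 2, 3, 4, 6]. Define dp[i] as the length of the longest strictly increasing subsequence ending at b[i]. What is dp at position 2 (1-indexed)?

2

dp[i] = 1 + max{dp[j] : j<i, b[j]<b[i]} (or 1 if no such j):
i:      1  2  3  4  5  6  7  8  9 10 11
b[i]:   8 11  7  1  5 10  9  2  3  4  6
dp:     1  2  1  1  2  3  3  2  3  4  5
At index 2 the value is 2.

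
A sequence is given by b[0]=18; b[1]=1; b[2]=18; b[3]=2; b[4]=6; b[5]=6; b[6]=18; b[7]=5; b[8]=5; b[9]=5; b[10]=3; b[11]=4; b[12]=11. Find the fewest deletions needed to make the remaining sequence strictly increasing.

Fewest deletions = n − (longest strictly increasing subsequence).
i:      0  1  2  3  4  5  6  7  8  9 10 11 12
b[i]:  18  1 18  2  6  6 18  5  5  5  3  4 11
dp:     1  1  2  2  3  3  4  3  3  3  3  4  5
max dp = 5, so deletions = 13 − 5 = 8.

8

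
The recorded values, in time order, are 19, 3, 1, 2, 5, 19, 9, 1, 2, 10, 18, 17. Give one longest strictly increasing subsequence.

Patience tails give the LIS length; then backtrack through the dp parents:
19 → extends → [19]
3 → replaces 19 → [3]
1 → replaces 3 → [1]
2 → extends → [1, 2]
5 → extends → [1, 2, 5]
19 → extends → [1, 2, 5, 19]
9 → replaces 19 → [1, 2, 5, 9]
1 → already a tail → [1, 2, 5, 9]
2 → already a tail → [1, 2, 5, 9]
10 → extends → [1, 2, 5, 9, 10]
18 → extends → [1, 2, 5, 9, 10, 18]
17 → replaces 18 → [1, 2, 5, 9, 10, 17]
Length 6; one witness is 1, 2, 5, 9, 10, 18.

1, 2, 5, 9, 10, 18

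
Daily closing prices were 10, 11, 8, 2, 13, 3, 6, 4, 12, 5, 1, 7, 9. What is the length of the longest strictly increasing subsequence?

6

Let dp[i] be the length of the longest such subsequence ending at index i:
i:      1  2  3  4  5  6  7  8  9 10 11 12 13
a[i]:  10 11  8  2 13  3  6  4 12  5  1  7  9
dp:     1  2  1  1  3  2  3  3  4  4  1  5  6
Maximum dp value is 6.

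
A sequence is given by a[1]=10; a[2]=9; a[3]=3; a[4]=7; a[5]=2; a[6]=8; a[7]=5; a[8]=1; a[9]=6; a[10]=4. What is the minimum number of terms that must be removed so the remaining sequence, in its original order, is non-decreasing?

7

Fewest deletions = n − (longest non-decreasing subsequence).
i:      1  2  3  4  5  6  7  8  9 10
a[i]:  10  9  3  7  2  8  5  1  6  4
dp:     1  1  1  2  1  3  2  1  3  2
max dp = 3, so deletions = 10 − 3 = 7.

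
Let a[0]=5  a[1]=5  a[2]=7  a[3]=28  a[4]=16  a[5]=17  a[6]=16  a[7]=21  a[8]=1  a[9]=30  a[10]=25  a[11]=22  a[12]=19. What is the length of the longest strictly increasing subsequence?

Let dp[i] be the length of the longest such subsequence ending at index i:
i:      0  1  2  3  4  5  6  7  8  9 10 11 12
a[i]:   5  5  7 28 16 17 16 21  1 30 25 22 19
dp:     1  1  2  3  3  4  3  5  1  6  6  6  5
Maximum dp value is 6.

6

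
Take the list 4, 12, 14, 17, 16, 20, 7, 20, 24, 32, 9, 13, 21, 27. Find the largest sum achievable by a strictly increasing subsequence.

123

Let S[i] be the best sum of a strictly increasing subsequence ending at i:
i:       1   2   3   4   5   6   7   8   9  10  11  12  13  14
a[i]:    4  12  14  17  16  20   7  20  24  32   9  13  21  27
S:       4  16  30  47  46  67  11  67  91 123  20  33  88 118
Maximum is 123 (e.g. 4 + 12 + 14 + 17 + 20 + 24 + 32).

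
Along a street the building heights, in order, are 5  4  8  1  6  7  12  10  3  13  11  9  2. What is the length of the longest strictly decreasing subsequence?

4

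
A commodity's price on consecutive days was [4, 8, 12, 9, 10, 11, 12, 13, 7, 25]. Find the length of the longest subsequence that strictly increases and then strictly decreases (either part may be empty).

inc[i] = longest strictly increasing subsequence ending at i; dec[i] = longest strictly decreasing subsequence starting at i:
i:      1  2  3  4  5  6  7  8  9 10
a[i]:   4  8 12  9 10 11 12 13  7 25
inc:    1  2  3  3  4  5  6  7  2  8
dec:    1  2  3  2  2  2  2  2  1  1
Best peak at i=8 (value 13): inc=7, dec=2, length 7+2−1 = 8.

8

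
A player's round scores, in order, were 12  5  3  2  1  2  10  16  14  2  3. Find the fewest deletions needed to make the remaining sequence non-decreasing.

Fewest deletions = n − (longest non-decreasing subsequence).
Patience tails:
12 → extends → [12]
5 → replaces 12 → [5]
3 → replaces 5 → [3]
2 → replaces 3 → [2]
1 → replaces 2 → [1]
2 → extends → [1, 2]
10 → extends → [1, 2, 10]
16 → extends → [1, 2, 10, 16]
14 → replaces 16 → [1, 2, 10, 14]
2 → replaces 10 → [1, 2, 2, 14]
3 → replaces 14 → [1, 2, 2, 3]
Longest non-decreasing subsequence has length 4, so deletions = 11 − 4 = 7.

7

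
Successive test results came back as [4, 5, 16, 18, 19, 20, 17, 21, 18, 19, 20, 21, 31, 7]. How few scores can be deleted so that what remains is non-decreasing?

5

Fewest deletions = n − (longest non-decreasing subsequence).
i:      1  2  3  4  5  6  7  8  9 10 11 12 13 14
a[i]:   4  5 16 18 19 20 17 21 18 19 20 21 31  7
dp:     1  2  3  4  5  6  4  7  5  6  7  8  9  3
max dp = 9, so deletions = 14 − 9 = 5.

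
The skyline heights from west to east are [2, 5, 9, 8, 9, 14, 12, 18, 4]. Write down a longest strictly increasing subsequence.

Patience tails give the LIS length; then backtrack through the dp parents:
2 → extends → [2]
5 → extends → [2, 5]
9 → extends → [2, 5, 9]
8 → replaces 9 → [2, 5, 8]
9 → extends → [2, 5, 8, 9]
14 → extends → [2, 5, 8, 9, 14]
12 → replaces 14 → [2, 5, 8, 9, 12]
18 → extends → [2, 5, 8, 9, 12, 18]
4 → replaces 5 → [2, 4, 8, 9, 12, 18]
Length 6; one witness is 2, 5, 8, 9, 14, 18.

2, 5, 8, 9, 14, 18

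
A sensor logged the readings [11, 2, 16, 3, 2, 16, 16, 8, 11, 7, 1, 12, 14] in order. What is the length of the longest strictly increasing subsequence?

6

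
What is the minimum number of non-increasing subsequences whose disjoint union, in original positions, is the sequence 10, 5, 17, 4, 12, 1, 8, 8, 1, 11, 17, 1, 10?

4

Place each on the leftmost legal pile:
10 → new pile 1 (tops now [10])
5 → pile 1 (tops now [5])
17 → new pile 2 (tops now [5, 17])
4 → pile 1 (tops now [4, 17])
12 → pile 2 (tops now [4, 12])
1 → pile 1 (tops now [1, 12])
8 → pile 2 (tops now [1, 8])
8 → pile 2 (tops now [1, 8])
1 → pile 1 (tops now [1, 8])
11 → new pile 3 (tops now [1, 8, 11])
17 → new pile 4 (tops now [1, 8, 11, 17])
1 → pile 1 (tops now [1, 8, 11, 17])
10 → pile 3 (tops now [1, 8, 10, 17])
Four piles.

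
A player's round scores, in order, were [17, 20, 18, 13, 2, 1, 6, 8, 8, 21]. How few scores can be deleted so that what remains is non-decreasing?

5

Fewest deletions = n − (longest non-decreasing subsequence).
i:      1  2  3  4  5  6  7  8  9 10
a[i]:  17 20 18 13  2  1  6  8  8 21
dp:     1  2  2  1  1  1  2  3  4  5
max dp = 5, so deletions = 10 − 5 = 5.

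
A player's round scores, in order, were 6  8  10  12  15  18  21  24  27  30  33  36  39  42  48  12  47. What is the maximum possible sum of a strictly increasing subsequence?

369

Let S[i] be the best sum of a strictly increasing subsequence ending at i:
i:       1   2   3   4   5   6   7   8   9  10  11  12  13  14  15  16  17
a[i]:    6   8  10  12  15  18  21  24  27  30  33  36  39  42  48  12  47
S:       6  14  24  36  51  69  90 114 141 171 204 240 279 321 369  36 368
Maximum is 369 (e.g. 6 + 8 + 10 + 12 + 15 + 18 + 21 + 24 + 27 + 30 + 33 + 36 + 39 + 42 + 48).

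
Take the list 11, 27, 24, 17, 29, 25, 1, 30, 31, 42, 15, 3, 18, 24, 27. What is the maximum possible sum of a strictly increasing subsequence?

170

Let S[i] be the best sum of a strictly increasing subsequence ending at i:
i:       1   2   3   4   5   6   7   8   9  10  11  12  13  14  15
a[i]:   11  27  24  17  29  25   1  30  31  42  15   3  18  24  27
S:      11  38  35  28  67  60   1  97 128 170  26   4  46  70  97
Maximum is 170 (e.g. 11 + 27 + 29 + 30 + 31 + 42).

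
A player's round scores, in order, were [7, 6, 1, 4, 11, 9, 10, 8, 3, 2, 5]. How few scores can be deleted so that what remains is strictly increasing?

Fewest deletions = n − (longest strictly increasing subsequence).
i:      1  2  3  4  5  6  7  8  9 10 11
a[i]:   7  6  1  4 11  9 10  8  3  2  5
dp:     1  1  1  2  3  3  4  3  2  2  3
max dp = 4, so deletions = 11 − 4 = 7.

7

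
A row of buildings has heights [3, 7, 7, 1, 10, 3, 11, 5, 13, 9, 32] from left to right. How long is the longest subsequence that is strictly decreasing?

2

Negate each value so 'decreasing' becomes 'increasing', then run patience tails on the negated sequence:
-3 → extends → [-3]
-7 → replaces -3 → [-7]
-7 → already a tail → [-7]
-1 → extends → [-7, -1]
-10 → replaces -7 → [-10, -1]
-3 → replaces -1 → [-10, -3]
-11 → replaces -10 → [-11, -3]
-5 → replaces -3 → [-11, -5]
-13 → replaces -11 → [-13, -5]
-9 → replaces -5 → [-13, -9]
-32 → replaces -13 → [-32, -9]
Two tails, so the longest strictly decreasing subsequence of the original has length 2.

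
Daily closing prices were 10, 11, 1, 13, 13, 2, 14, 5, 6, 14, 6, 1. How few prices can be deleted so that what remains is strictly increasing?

Fewest deletions = n − (longest strictly increasing subsequence).
Patience tails:
10 → extends → [10]
11 → extends → [10, 11]
1 → replaces 10 → [1, 11]
13 → extends → [1, 11, 13]
13 → already a tail → [1, 11, 13]
2 → replaces 11 → [1, 2, 13]
14 → extends → [1, 2, 13, 14]
5 → replaces 13 → [1, 2, 5, 14]
6 → replaces 14 → [1, 2, 5, 6]
14 → extends → [1, 2, 5, 6, 14]
6 → already a tail → [1, 2, 5, 6, 14]
1 → already a tail → [1, 2, 5, 6, 14]
Longest strictly increasing subsequence has length 5, so deletions = 12 − 5 = 7.

7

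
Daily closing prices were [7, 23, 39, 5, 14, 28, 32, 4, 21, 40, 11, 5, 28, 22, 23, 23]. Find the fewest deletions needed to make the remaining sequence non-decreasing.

Fewest deletions = n − (longest non-decreasing subsequence).
i:      1  2  3  4  5  6  7  8  9 10 11 12 13 14 15 16
a[i]:   7 23 39  5 14 28 32  4 21 40 11  5 28 22 23 23
dp:     1  2  3  1  2  3  4  1  3  5  2  2  4  4  5  6
max dp = 6, so deletions = 16 − 6 = 10.

10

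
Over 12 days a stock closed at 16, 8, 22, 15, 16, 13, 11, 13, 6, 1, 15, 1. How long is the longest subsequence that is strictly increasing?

4

Track the smallest tail for each achievable length (strict):
16 → extends → [16]
8 → replaces 16 → [8]
22 → extends → [8, 22]
15 → replaces 22 → [8, 15]
16 → extends → [8, 15, 16]
13 → replaces 15 → [8, 13, 16]
11 → replaces 13 → [8, 11, 16]
13 → replaces 16 → [8, 11, 13]
6 → replaces 8 → [6, 11, 13]
1 → replaces 6 → [1, 11, 13]
15 → extends → [1, 11, 13, 15]
1 → already a tail → [1, 11, 13, 15]
Four tails, so the longest strictly increasing subsequence has length 4 (e.g. 8, 11, 13, 15).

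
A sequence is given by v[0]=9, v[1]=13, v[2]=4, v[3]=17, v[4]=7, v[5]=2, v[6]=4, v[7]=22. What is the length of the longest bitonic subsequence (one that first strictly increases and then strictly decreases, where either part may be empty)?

5

inc[i] = longest strictly increasing subsequence ending at i; dec[i] = longest strictly decreasing subsequence starting at i:
i:      0  1  2  3  4  5  6  7
v[i]:   9 13  4 17  7  2  4 22
inc:    1  2  1  3  2  1  2  4
dec:    3  3  2  3  2  1  1  1
Best peak at i=3 (value 17): inc=3, dec=3, length 3+3−1 = 5.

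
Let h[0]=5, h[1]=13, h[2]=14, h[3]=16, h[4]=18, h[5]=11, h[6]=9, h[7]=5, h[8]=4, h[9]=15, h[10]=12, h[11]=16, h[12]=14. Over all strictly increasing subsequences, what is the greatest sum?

Let S[i] be the best sum of a strictly increasing subsequence ending at i:
i:      0  1  2  3  4  5  6  7  8  9 10 11 12
h[i]:   5 13 14 16 18 11  9  5  4 15 12 16 14
S:      5 18 32 48 66 16 14  5  4 47 28 63 42
Maximum is 66 (e.g. 5 + 13 + 14 + 16 + 18).

66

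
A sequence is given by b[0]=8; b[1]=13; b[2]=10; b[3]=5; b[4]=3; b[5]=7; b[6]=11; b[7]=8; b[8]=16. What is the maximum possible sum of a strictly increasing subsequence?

45

Let S[i] be the best sum of a strictly increasing subsequence ending at i:
i:      0  1  2  3  4  5  6  7  8
b[i]:   8 13 10  5  3  7 11  8 16
S:      8 21 18  5  3 12 29 20 45
Maximum is 45 (e.g. 8 + 10 + 11 + 16).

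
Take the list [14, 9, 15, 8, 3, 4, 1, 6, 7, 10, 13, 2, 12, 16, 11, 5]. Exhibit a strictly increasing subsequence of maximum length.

Patience tails give the LIS length; then backtrack through the dp parents:
14 → extends → [14]
9 → replaces 14 → [9]
15 → extends → [9, 15]
8 → replaces 9 → [8, 15]
3 → replaces 8 → [3, 15]
4 → replaces 15 → [3, 4]
1 → replaces 3 → [1, 4]
6 → extends → [1, 4, 6]
7 → extends → [1, 4, 6, 7]
10 → extends → [1, 4, 6, 7, 10]
13 → extends → [1, 4, 6, 7, 10, 13]
2 → replaces 4 → [1, 2, 6, 7, 10, 13]
12 → replaces 13 → [1, 2, 6, 7, 10, 12]
16 → extends → [1, 2, 6, 7, 10, 12, 16]
11 → replaces 12 → [1, 2, 6, 7, 10, 11, 16]
5 → replaces 6 → [1, 2, 5, 7, 10, 11, 16]
Length 7; one witness is 3, 4, 6, 7, 10, 13, 16.

3, 4, 6, 7, 10, 13, 16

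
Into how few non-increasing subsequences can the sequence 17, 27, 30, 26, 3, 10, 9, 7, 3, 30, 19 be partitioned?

Place each on the leftmost legal pile:
17 → new pile 1 (tops now [17])
27 → new pile 2 (tops now [17, 27])
30 → new pile 3 (tops now [17, 27, 30])
26 → pile 2 (tops now [17, 26, 30])
3 → pile 1 (tops now [3, 26, 30])
10 → pile 2 (tops now [3, 10, 30])
9 → pile 2 (tops now [3, 9, 30])
7 → pile 2 (tops now [3, 7, 30])
3 → pile 1 (tops now [3, 7, 30])
30 → pile 3 (tops now [3, 7, 30])
19 → pile 3 (tops now [3, 7, 19])
Three piles.

3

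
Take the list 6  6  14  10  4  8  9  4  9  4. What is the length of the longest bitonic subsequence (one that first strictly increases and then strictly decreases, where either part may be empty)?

5

inc[i] = longest strictly increasing subsequence ending at i; dec[i] = longest strictly decreasing subsequence starting at i:
i:      1  2  3  4  5  6  7  8  9 10
a[i]:   6  6 14 10  4  8  9  4  9  4
inc:    1  1  2  2  1  2  3  1  3  1
dec:    2  2  4  3  1  2  2  1  2  1
Best peak at i=3 (value 14): inc=2, dec=4, length 2+4−1 = 5.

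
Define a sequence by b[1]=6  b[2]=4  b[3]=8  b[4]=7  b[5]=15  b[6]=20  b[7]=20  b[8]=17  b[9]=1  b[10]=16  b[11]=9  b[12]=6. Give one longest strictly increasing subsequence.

Patience tails give the LIS length; then backtrack through the dp parents:
6 → extends → [6]
4 → replaces 6 → [4]
8 → extends → [4, 8]
7 → replaces 8 → [4, 7]
15 → extends → [4, 7, 15]
20 → extends → [4, 7, 15, 20]
20 → already a tail → [4, 7, 15, 20]
17 → replaces 20 → [4, 7, 15, 17]
1 → replaces 4 → [1, 7, 15, 17]
16 → replaces 17 → [1, 7, 15, 16]
9 → replaces 15 → [1, 7, 9, 16]
6 → replaces 7 → [1, 6, 9, 16]
Length 4; one witness is 6, 8, 15, 20.

6, 8, 15, 20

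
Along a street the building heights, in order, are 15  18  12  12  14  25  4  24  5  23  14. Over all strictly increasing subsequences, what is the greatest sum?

58

Let S[i] be the best sum of a strictly increasing subsequence ending at i:
i:      1  2  3  4  5  6  7  8  9 10 11
a[i]:  15 18 12 12 14 25  4 24  5 23 14
S:     15 33 12 12 26 58  4 57  9 56 26
Maximum is 58 (e.g. 15 + 18 + 25).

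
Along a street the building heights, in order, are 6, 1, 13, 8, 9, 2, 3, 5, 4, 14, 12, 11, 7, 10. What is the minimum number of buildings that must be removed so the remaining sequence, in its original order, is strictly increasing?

Fewest deletions = n − (longest strictly increasing subsequence).
Patience tails:
6 → extends → [6]
1 → replaces 6 → [1]
13 → extends → [1, 13]
8 → replaces 13 → [1, 8]
9 → extends → [1, 8, 9]
2 → replaces 8 → [1, 2, 9]
3 → replaces 9 → [1, 2, 3]
5 → extends → [1, 2, 3, 5]
4 → replaces 5 → [1, 2, 3, 4]
14 → extends → [1, 2, 3, 4, 14]
12 → replaces 14 → [1, 2, 3, 4, 12]
11 → replaces 12 → [1, 2, 3, 4, 11]
7 → replaces 11 → [1, 2, 3, 4, 7]
10 → extends → [1, 2, 3, 4, 7, 10]
Longest strictly increasing subsequence has length 6, so deletions = 14 − 6 = 8.

8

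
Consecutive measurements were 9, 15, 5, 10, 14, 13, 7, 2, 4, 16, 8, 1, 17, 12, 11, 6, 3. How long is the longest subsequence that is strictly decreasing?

Negate each value so 'decreasing' becomes 'increasing', then run patience tails on the negated sequence:
-9 → extends → [-9]
-15 → replaces -9 → [-15]
-5 → extends → [-15, -5]
-10 → replaces -5 → [-15, -10]
-14 → replaces -10 → [-15, -14]
-13 → extends → [-15, -14, -13]
-7 → extends → [-15, -14, -13, -7]
-2 → extends → [-15, -14, -13, -7, -2]
-4 → replaces -2 → [-15, -14, -13, -7, -4]
-16 → replaces -15 → [-16, -14, -13, -7, -4]
-8 → replaces -7 → [-16, -14, -13, -8, -4]
-1 → extends → [-16, -14, -13, -8, -4, -1]
-17 → replaces -16 → [-17, -14, -13, -8, -4, -1]
-12 → replaces -8 → [-17, -14, -13, -12, -4, -1]
-11 → replaces -4 → [-17, -14, -13, -12, -11, -1]
-6 → replaces -1 → [-17, -14, -13, -12, -11, -6]
-3 → extends → [-17, -14, -13, -12, -11, -6, -3]
Seven tails, so the longest strictly decreasing subsequence of the original has length 7.

7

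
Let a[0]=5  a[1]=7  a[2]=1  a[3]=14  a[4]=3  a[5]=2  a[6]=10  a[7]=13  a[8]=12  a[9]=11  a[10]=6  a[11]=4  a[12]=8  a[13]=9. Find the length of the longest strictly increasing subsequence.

5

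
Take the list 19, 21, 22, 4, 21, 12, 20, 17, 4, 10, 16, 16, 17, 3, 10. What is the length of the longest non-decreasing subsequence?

6

Track the smallest tail for each achievable length (allowing ties):
19 → extends → [19]
21 → extends → [19, 21]
22 → extends → [19, 21, 22]
4 → replaces 19 → [4, 21, 22]
21 → replaces 22 → [4, 21, 21]
12 → replaces 21 → [4, 12, 21]
20 → replaces 21 → [4, 12, 20]
17 → replaces 20 → [4, 12, 17]
4 → replaces 12 → [4, 4, 17]
10 → replaces 17 → [4, 4, 10]
16 → extends → [4, 4, 10, 16]
16 → extends → [4, 4, 10, 16, 16]
17 → extends → [4, 4, 10, 16, 16, 17]
3 → replaces 4 → [3, 4, 10, 16, 16, 17]
10 → replaces 16 → [3, 4, 10, 10, 16, 17]
Six tails, so the longest non-decreasing subsequence has length 6 (e.g. 4, 4, 10, 16, 16, 17).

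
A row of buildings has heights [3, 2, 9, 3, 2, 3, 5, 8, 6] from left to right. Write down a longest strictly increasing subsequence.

2, 3, 5, 8

Patience tails give the LIS length; then backtrack through the dp parents:
3 → extends → [3]
2 → replaces 3 → [2]
9 → extends → [2, 9]
3 → replaces 9 → [2, 3]
2 → already a tail → [2, 3]
3 → already a tail → [2, 3]
5 → extends → [2, 3, 5]
8 → extends → [2, 3, 5, 8]
6 → replaces 8 → [2, 3, 5, 6]
Length 4; one witness is 2, 3, 5, 8.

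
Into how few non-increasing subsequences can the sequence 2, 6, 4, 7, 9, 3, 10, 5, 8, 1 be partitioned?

The minimum number of non-increasing subsequences covering a sequence equals the length of its longest strictly increasing subsequence.
LIS length is 5 (e.g. 2, 6, 7, 9, 10), so 5 piles are needed.

5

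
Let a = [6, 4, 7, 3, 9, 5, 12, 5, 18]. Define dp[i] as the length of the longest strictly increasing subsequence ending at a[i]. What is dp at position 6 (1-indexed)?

dp[i] = 1 + max{dp[j] : j<i, a[j]<a[i]} (or 1 if no such j):
i:      1  2  3  4  5  6  7  8  9
a[i]:   6  4  7  3  9  5 12  5 18
dp:     1  1  2  1  3  2  4  2  5
At index 6 the value is 2.

2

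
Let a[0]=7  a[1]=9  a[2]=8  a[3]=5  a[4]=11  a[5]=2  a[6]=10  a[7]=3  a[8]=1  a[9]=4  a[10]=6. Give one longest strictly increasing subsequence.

2, 3, 4, 6

Patience tails give the LIS length; then backtrack through the dp parents:
7 → extends → [7]
9 → extends → [7, 9]
8 → replaces 9 → [7, 8]
5 → replaces 7 → [5, 8]
11 → extends → [5, 8, 11]
2 → replaces 5 → [2, 8, 11]
10 → replaces 11 → [2, 8, 10]
3 → replaces 8 → [2, 3, 10]
1 → replaces 2 → [1, 3, 10]
4 → replaces 10 → [1, 3, 4]
6 → extends → [1, 3, 4, 6]
Length 4; one witness is 2, 3, 4, 6.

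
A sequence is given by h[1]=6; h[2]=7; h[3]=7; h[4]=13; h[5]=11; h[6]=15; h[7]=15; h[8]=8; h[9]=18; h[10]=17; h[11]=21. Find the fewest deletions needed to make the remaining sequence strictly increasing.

Fewest deletions = n − (longest strictly increasing subsequence).
i:      1  2  3  4  5  6  7  8  9 10 11
h[i]:   6  7  7 13 11 15 15  8 18 17 21
dp:     1  2  2  3  3  4  4  3  5  5  6
max dp = 6, so deletions = 11 − 6 = 5.

5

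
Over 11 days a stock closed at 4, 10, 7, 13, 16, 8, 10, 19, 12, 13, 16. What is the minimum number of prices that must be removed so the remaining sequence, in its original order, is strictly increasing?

4

Fewest deletions = n − (longest strictly increasing subsequence).
i:      1  2  3  4  5  6  7  8  9 10 11
a[i]:   4 10  7 13 16  8 10 19 12 13 16
dp:     1  2  2  3  4  3  4  5  5  6  7
max dp = 7, so deletions = 11 − 7 = 4.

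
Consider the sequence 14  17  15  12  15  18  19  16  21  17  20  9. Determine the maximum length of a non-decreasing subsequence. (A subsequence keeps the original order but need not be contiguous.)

6

Track the smallest tail for each achievable length (allowing ties):
14 → extends → [14]
17 → extends → [14, 17]
15 → replaces 17 → [14, 15]
12 → replaces 14 → [12, 15]
15 → extends → [12, 15, 15]
18 → extends → [12, 15, 15, 18]
19 → extends → [12, 15, 15, 18, 19]
16 → replaces 18 → [12, 15, 15, 16, 19]
21 → extends → [12, 15, 15, 16, 19, 21]
17 → replaces 19 → [12, 15, 15, 16, 17, 21]
20 → replaces 21 → [12, 15, 15, 16, 17, 20]
9 → replaces 12 → [9, 15, 15, 16, 17, 20]
Six tails, so the longest non-decreasing subsequence has length 6 (e.g. 14, 15, 15, 18, 19, 21).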